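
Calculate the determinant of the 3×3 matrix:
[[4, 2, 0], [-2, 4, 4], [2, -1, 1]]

Expansion along first row:
det = 4·det([[4,4],[-1,1]]) - 2·det([[-2,4],[2,1]]) + 0·det([[-2,4],[2,-1]])
    = 4·(4·1 - 4·-1) - 2·(-2·1 - 4·2) + 0·(-2·-1 - 4·2)
    = 4·8 - 2·-10 + 0·-6
    = 32 + 20 + 0 = 52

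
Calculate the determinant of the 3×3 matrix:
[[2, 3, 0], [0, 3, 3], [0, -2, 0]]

Expansion along first row:
det = 2·det([[3,3],[-2,0]]) - 3·det([[0,3],[0,0]]) + 0·det([[0,3],[0,-2]])
    = 2·(3·0 - 3·-2) - 3·(0·0 - 3·0) + 0·(0·-2 - 3·0)
    = 2·6 - 3·0 + 0·0
    = 12 + 0 + 0 = 12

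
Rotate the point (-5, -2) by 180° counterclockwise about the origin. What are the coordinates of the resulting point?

Rotation matrix for 180°: [[cos 180°, -sin 180°], [sin 180°, cos 180°]] = [[-1, 0], [0, -1]]
[[-1, 0], [0, -1]] × [-5, -2]ᵀ = [5, 2]ᵀ
Result: (5, 2)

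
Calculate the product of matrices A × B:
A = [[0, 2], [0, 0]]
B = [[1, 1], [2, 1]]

Matrix multiplication:
C[0][0] = 0×1 + 2×2 = 4
C[0][1] = 0×1 + 2×1 = 2
C[1][0] = 0×1 + 0×2 = 0
C[1][1] = 0×1 + 0×1 = 0
Result: [[4, 2], [0, 0]]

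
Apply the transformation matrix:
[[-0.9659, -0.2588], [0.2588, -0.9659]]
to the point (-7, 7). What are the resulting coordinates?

Matrix multiplication:
[[-0.9659, -0.2588], [0.2588, -0.9659]] × [-7, 7]ᵀ
= [(-0.9659)(-7) + (-0.2588)(7), (0.2588)(-7) + (-0.9659)(7)]ᵀ
= [4.9497, -8.5729]ᵀ
Result: (4.9497, -8.5729)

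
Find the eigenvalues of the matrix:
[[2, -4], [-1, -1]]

Characteristic equation: det(A - λI) = 0
λ² - (trace)λ + (det) = 0
trace = 2 + -1 = 1, det = (2)(-1) - (-4)(-1) = -6
λ² - (1)λ + (-6) = 0
λ = (1 ± √((1)² - 4·(-6))) / 2 = (1 ± √25) / 2
Solving: λ = -2, 3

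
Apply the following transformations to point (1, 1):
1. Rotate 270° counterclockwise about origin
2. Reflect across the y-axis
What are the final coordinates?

Step 1: Rotate 270° → (1, -1)
Step 2: Reflect across y-axis → (-1, -1)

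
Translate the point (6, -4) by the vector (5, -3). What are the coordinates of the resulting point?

Translation by (5, -3) (homogeneous matrix [[1, 0, 5], [0, 1, -3], [0, 0, 1]]):
x' = 6 + 5 = 11
y' = -4 + -3 = -7
Result: (11, -7)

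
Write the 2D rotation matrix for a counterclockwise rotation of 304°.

Rotation matrix formula: [[cos θ, -sin θ], [sin θ, cos θ]]
For θ = 304°:
cos(304°) = 0.5592
sin(304°) = -0.8290
Result: [[0.5592, 0.8290], [-0.8290, 0.5592]]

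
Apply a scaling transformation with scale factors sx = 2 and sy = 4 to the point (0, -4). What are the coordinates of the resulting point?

Scaling matrix:
[[2, 0], [0, 4]]
Result: (0 × 2, -4 × 4) = (0, -16)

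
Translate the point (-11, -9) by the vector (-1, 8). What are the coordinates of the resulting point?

Translation by (-1, 8) (homogeneous matrix [[1, 0, -1], [0, 1, 8], [0, 0, 1]]):
x' = -11 + -1 = -12
y' = -9 + 8 = -1
Result: (-12, -1)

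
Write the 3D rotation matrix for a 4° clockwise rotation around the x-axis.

Rotation matrix for clockwise 4° around x-axis:
A clockwise rotation by 4° is a counterclockwise rotation by -4°.
cos(-4°) = 0.9976, sin(-4°) = -0.0698
Result: [[1, 0, 0], [0, 0.9976, 0.0698], [0, -0.0698, 0.9976]]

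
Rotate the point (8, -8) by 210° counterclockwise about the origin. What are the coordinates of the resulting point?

Rotation matrix for 210°: [[cos 210°, -sin 210°], [sin 210°, cos 210°]] ≈ [[-0.866025, 0.500000], [-0.500000, -0.866025]]
[[-0.866025, 0.500000], [-0.500000, -0.866025]] × [8, -8]ᵀ ≈ [-10.9282, 2.9282]ᵀ
Result: (-10.9282, 2.9282)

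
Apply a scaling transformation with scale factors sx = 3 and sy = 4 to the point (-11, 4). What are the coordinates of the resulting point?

Scaling matrix:
[[3, 0], [0, 4]]
Result: (-11 × 3, 4 × 4) = (-33, 16)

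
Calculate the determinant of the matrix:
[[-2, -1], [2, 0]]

For a 2×2 matrix [[a, b], [c, d]], det = ad - bc
det = (-2)(0) - (-1)(2) = 0 - -2 = 2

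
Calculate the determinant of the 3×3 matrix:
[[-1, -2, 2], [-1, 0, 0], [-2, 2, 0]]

Expansion along first row:
det = -1·det([[0,0],[2,0]]) - -2·det([[-1,0],[-2,0]]) + 2·det([[-1,0],[-2,2]])
    = -1·(0·0 - 0·2) - -2·(-1·0 - 0·-2) + 2·(-1·2 - 0·-2)
    = -1·0 - -2·0 + 2·-2
    = 0 + 0 + -4 = -4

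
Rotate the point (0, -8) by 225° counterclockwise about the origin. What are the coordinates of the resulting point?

Rotation matrix for 225°: [[cos 225°, -sin 225°], [sin 225°, cos 225°]] ≈ [[-0.707107, 0.707107], [-0.707107, -0.707107]]
[[-0.707107, 0.707107], [-0.707107, -0.707107]] × [0, -8]ᵀ ≈ [-5.6569, 5.6569]ᵀ
Result: (-5.6569, 5.6569)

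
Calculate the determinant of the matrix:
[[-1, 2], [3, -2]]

For a 2×2 matrix [[a, b], [c, d]], det = ad - bc
det = (-1)(-2) - (2)(3) = 2 - 6 = -4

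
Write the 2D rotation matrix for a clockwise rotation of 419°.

Rotation matrix formula: [[cos θ, -sin θ], [sin θ, cos θ]]
A clockwise rotation by 419° is equivalent to a counterclockwise rotation by -419°.
For θ = -419°:
cos(-419°) = 0.5150
sin(-419°) = -0.8572
Result: [[0.5150, 0.8572], [-0.8572, 0.5150]]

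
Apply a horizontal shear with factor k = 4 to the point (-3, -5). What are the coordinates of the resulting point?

Shear matrix for horizontal shear with factor k = 4:
[[1, 4], [0, 1]]
Result: (-3, -5) → (-23, -5)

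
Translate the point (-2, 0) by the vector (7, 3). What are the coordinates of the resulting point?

Translation by (7, 3) (homogeneous matrix [[1, 0, 7], [0, 1, 3], [0, 0, 1]]):
x' = -2 + 7 = 5
y' = 0 + 3 = 3
Result: (5, 3)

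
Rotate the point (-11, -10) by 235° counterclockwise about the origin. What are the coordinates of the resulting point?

Rotation matrix for 235°: [[cos 235°, -sin 235°], [sin 235°, cos 235°]] ≈ [[-0.573576, 0.819152], [-0.819152, -0.573576]]
[[-0.573576, 0.819152], [-0.819152, -0.573576]] × [-11, -10]ᵀ ≈ [-1.8822, 14.7464]ᵀ
Result: (-1.8822, 14.7464)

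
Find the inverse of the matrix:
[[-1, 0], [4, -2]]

For [[a,b],[c,d]], inverse = (1/det)·[[d,-b],[-c,a]]
det = (-1)(-2) - (0)(4) = 2 - 0 = 2
Inverse = (1/2)·[[-2, 0], [-4, -1]]
= [[-1, 0], [-2, -1/2]]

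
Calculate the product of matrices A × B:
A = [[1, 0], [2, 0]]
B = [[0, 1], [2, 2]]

Matrix multiplication:
C[0][0] = 1×0 + 0×2 = 0
C[0][1] = 1×1 + 0×2 = 1
C[1][0] = 2×0 + 0×2 = 0
C[1][1] = 2×1 + 0×2 = 2
Result: [[0, 1], [0, 2]]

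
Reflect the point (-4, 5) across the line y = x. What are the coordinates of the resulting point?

Reflection across line y = x: (-4, 5) → (5, -4)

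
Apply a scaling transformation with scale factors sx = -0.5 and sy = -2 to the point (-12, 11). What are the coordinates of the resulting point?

Scaling matrix:
[[-0.50, 0], [0, -2]]
Result: (-12 × -0.5, 11 × -2) = (6, -22)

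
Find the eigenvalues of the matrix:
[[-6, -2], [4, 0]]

Characteristic equation: det(A - λI) = 0
λ² - (trace)λ + (det) = 0
trace = -6 + 0 = -6, det = (-6)(0) - (-2)(4) = 8
λ² - (-6)λ + (8) = 0
λ = (-6 ± √((-6)² - 4·(8))) / 2 = (-6 ± √4) / 2
Solving: λ = -4, -2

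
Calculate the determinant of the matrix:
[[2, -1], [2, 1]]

For a 2×2 matrix [[a, b], [c, d]], det = ad - bc
det = (2)(1) - (-1)(2) = 2 - -2 = 4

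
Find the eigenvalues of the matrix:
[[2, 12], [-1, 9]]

Characteristic equation: det(A - λI) = 0
λ² - (trace)λ + (det) = 0
trace = 2 + 9 = 11, det = (2)(9) - (12)(-1) = 30
λ² - (11)λ + (30) = 0
λ = (11 ± √((11)² - 4·(30))) / 2 = (11 ± √1) / 2
Solving: λ = 5, 6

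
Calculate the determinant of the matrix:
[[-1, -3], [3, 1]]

For a 2×2 matrix [[a, b], [c, d]], det = ad - bc
det = (-1)(1) - (-3)(3) = -1 - -9 = 8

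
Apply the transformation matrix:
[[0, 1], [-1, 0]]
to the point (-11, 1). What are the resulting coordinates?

Matrix multiplication:
[[0, 1], [-1, 0]] × [-11, 1]ᵀ
= [(0)(-11) + (1)(1), (-1)(-11) + (0)(1)]ᵀ
= [1, 11]ᵀ
Result: (1, 11)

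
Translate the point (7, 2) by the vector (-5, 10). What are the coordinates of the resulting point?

Translation by (-5, 10) (homogeneous matrix [[1, 0, -5], [0, 1, 10], [0, 0, 1]]):
x' = 7 + -5 = 2
y' = 2 + 10 = 12
Result: (2, 12)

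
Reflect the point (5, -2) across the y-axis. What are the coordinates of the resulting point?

Reflection across y-axis: (5, -2) → (-5, -2)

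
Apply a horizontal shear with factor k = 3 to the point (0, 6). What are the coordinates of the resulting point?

Shear matrix for horizontal shear with factor k = 3:
[[1, 3], [0, 1]]
Result: (0, 6) → (18, 6)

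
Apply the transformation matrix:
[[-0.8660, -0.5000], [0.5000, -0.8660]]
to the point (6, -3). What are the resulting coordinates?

Matrix multiplication:
[[-0.8660, -0.5000], [0.5000, -0.8660]] × [6, -3]ᵀ
= [(-0.8660)(6) + (-0.5000)(-3), (0.5000)(6) + (-0.8660)(-3)]ᵀ
= [-3.6960, 5.5980]ᵀ
Result: (-3.6960, 5.5980)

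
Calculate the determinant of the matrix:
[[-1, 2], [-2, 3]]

For a 2×2 matrix [[a, b], [c, d]], det = ad - bc
det = (-1)(3) - (2)(-2) = -3 - -4 = 1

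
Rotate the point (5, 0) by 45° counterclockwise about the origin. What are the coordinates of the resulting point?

Rotation matrix for 45°: [[cos 45°, -sin 45°], [sin 45°, cos 45°]] ≈ [[0.707107, -0.707107], [0.707107, 0.707107]]
[[0.707107, -0.707107], [0.707107, 0.707107]] × [5, 0]ᵀ ≈ [3.5355, 3.5355]ᵀ
Result: (3.5355, 3.5355)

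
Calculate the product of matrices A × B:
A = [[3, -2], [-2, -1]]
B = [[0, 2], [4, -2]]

Matrix multiplication:
C[0][0] = 3×0 + -2×4 = -8
C[0][1] = 3×2 + -2×-2 = 10
C[1][0] = -2×0 + -1×4 = -4
C[1][1] = -2×2 + -1×-2 = -2
Result: [[-8, 10], [-4, -2]]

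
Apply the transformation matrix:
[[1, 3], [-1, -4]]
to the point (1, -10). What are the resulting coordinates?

Matrix multiplication:
[[1, 3], [-1, -4]] × [1, -10]ᵀ
= [(1)(1) + (3)(-10), (-1)(1) + (-4)(-10)]ᵀ
= [-29, 39]ᵀ
Result: (-29, 39)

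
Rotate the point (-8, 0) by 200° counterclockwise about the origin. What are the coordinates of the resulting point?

Rotation matrix for 200°: [[cos 200°, -sin 200°], [sin 200°, cos 200°]] ≈ [[-0.939693, 0.342020], [-0.342020, -0.939693]]
[[-0.939693, 0.342020], [-0.342020, -0.939693]] × [-8, 0]ᵀ ≈ [7.5175, 2.7362]ᵀ
Result: (7.5175, 2.7362)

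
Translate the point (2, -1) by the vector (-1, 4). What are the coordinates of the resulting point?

Translation by (-1, 4) (homogeneous matrix [[1, 0, -1], [0, 1, 4], [0, 0, 1]]):
x' = 2 + -1 = 1
y' = -1 + 4 = 3
Result: (1, 3)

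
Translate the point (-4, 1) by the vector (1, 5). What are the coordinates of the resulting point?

Translation by (1, 5) (homogeneous matrix [[1, 0, 1], [0, 1, 5], [0, 0, 1]]):
x' = -4 + 1 = -3
y' = 1 + 5 = 6
Result: (-3, 6)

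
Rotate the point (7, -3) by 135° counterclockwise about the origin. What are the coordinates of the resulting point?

Rotation matrix for 135°: [[cos 135°, -sin 135°], [sin 135°, cos 135°]] ≈ [[-0.707107, -0.707107], [0.707107, -0.707107]]
[[-0.707107, -0.707107], [0.707107, -0.707107]] × [7, -3]ᵀ ≈ [-2.8284, 7.0711]ᵀ
Result: (-2.8284, 7.0711)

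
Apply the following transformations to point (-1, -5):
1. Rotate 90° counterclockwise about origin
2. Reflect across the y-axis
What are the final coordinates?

Step 1: Rotate 90° → (5, -1)
Step 2: Reflect across y-axis → (-5, -1)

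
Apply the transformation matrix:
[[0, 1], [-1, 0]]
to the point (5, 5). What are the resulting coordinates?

Matrix multiplication:
[[0, 1], [-1, 0]] × [5, 5]ᵀ
= [(0)(5) + (1)(5), (-1)(5) + (0)(5)]ᵀ
= [5, -5]ᵀ
Result: (5, -5)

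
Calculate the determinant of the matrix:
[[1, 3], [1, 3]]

For a 2×2 matrix [[a, b], [c, d]], det = ad - bc
det = (1)(3) - (3)(1) = 3 - 3 = 0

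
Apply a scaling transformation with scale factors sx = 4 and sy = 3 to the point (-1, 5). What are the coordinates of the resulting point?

Scaling matrix:
[[4, 0], [0, 3]]
Result: (-1 × 4, 5 × 3) = (-4, 15)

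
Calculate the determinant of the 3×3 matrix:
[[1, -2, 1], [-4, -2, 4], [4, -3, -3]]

Expansion along first row:
det = 1·det([[-2,4],[-3,-3]]) - -2·det([[-4,4],[4,-3]]) + 1·det([[-4,-2],[4,-3]])
    = 1·(-2·-3 - 4·-3) - -2·(-4·-3 - 4·4) + 1·(-4·-3 - -2·4)
    = 1·18 - -2·-4 + 1·20
    = 18 + -8 + 20 = 30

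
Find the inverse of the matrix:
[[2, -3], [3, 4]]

For [[a,b],[c,d]], inverse = (1/det)·[[d,-b],[-c,a]]
det = (2)(4) - (-3)(3) = 8 - -9 = 17
Inverse = (1/17)·[[4, 3], [-3, 2]]
= [[4/17, 3/17], [-3/17, 2/17]]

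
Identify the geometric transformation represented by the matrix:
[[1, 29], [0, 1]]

This matrix represents: horizontal shear with factor 29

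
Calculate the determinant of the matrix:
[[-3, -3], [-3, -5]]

For a 2×2 matrix [[a, b], [c, d]], det = ad - bc
det = (-3)(-5) - (-3)(-3) = 15 - 9 = 6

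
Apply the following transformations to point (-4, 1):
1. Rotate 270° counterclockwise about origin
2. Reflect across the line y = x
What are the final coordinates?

Step 1: Rotate 270° → (1, 4)
Step 2: Reflect across line y = x → (4, 1)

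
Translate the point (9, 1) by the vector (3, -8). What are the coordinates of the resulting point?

Translation by (3, -8) (homogeneous matrix [[1, 0, 3], [0, 1, -8], [0, 0, 1]]):
x' = 9 + 3 = 12
y' = 1 + -8 = -7
Result: (12, -7)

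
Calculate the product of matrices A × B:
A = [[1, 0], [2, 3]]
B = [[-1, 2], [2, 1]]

Matrix multiplication:
C[0][0] = 1×-1 + 0×2 = -1
C[0][1] = 1×2 + 0×1 = 2
C[1][0] = 2×-1 + 3×2 = 4
C[1][1] = 2×2 + 3×1 = 7
Result: [[-1, 2], [4, 7]]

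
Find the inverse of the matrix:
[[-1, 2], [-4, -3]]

For [[a,b],[c,d]], inverse = (1/det)·[[d,-b],[-c,a]]
det = (-1)(-3) - (2)(-4) = 3 - -8 = 11
Inverse = (1/11)·[[-3, -2], [4, -1]]
= [[-3/11, -2/11], [4/11, -1/11]]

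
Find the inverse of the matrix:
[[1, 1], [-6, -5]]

For [[a,b],[c,d]], inverse = (1/det)·[[d,-b],[-c,a]]
det = (1)(-5) - (1)(-6) = -5 - -6 = 1
Inverse = [[-5, -1], [6, 1]]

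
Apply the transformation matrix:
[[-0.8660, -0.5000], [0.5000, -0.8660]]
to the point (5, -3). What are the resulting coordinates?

Matrix multiplication:
[[-0.8660, -0.5000], [0.5000, -0.8660]] × [5, -3]ᵀ
= [(-0.8660)(5) + (-0.5000)(-3), (0.5000)(5) + (-0.8660)(-3)]ᵀ
= [-2.8300, 5.0980]ᵀ
Result: (-2.8300, 5.0980)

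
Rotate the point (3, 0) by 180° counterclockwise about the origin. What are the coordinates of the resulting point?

Rotation matrix for 180°: [[cos 180°, -sin 180°], [sin 180°, cos 180°]] = [[-1, 0], [0, -1]]
[[-1, 0], [0, -1]] × [3, 0]ᵀ = [-3, 0]ᵀ
Result: (-3, 0)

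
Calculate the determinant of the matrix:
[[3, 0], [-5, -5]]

For a 2×2 matrix [[a, b], [c, d]], det = ad - bc
det = (3)(-5) - (0)(-5) = -15 - 0 = -15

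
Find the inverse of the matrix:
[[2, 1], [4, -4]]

For [[a,b],[c,d]], inverse = (1/det)·[[d,-b],[-c,a]]
det = (2)(-4) - (1)(4) = -8 - 4 = -12
Inverse = (1/-12)·[[-4, -1], [-4, 2]]
= [[1/3, 1/12], [1/3, -1/6]]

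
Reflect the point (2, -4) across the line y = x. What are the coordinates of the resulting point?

Reflection across line y = x: (2, -4) → (-4, 2)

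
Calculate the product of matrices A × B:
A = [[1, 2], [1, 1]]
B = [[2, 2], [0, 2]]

Matrix multiplication:
C[0][0] = 1×2 + 2×0 = 2
C[0][1] = 1×2 + 2×2 = 6
C[1][0] = 1×2 + 1×0 = 2
C[1][1] = 1×2 + 1×2 = 4
Result: [[2, 6], [2, 4]]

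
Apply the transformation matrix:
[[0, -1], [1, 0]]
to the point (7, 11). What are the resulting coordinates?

Matrix multiplication:
[[0, -1], [1, 0]] × [7, 11]ᵀ
= [(0)(7) + (-1)(11), (1)(7) + (0)(11)]ᵀ
= [-11, 7]ᵀ
Result: (-11, 7)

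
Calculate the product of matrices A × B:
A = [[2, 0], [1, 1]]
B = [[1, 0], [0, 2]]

Matrix multiplication:
C[0][0] = 2×1 + 0×0 = 2
C[0][1] = 2×0 + 0×2 = 0
C[1][0] = 1×1 + 1×0 = 1
C[1][1] = 1×0 + 1×2 = 2
Result: [[2, 0], [1, 2]]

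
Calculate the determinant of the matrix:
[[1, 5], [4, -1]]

For a 2×2 matrix [[a, b], [c, d]], det = ad - bc
det = (1)(-1) - (5)(4) = -1 - 20 = -21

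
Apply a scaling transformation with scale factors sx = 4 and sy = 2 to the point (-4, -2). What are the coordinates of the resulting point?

Scaling matrix:
[[4, 0], [0, 2]]
Result: (-4 × 4, -2 × 2) = (-16, -4)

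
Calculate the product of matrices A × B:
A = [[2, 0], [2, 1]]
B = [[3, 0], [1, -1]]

Matrix multiplication:
C[0][0] = 2×3 + 0×1 = 6
C[0][1] = 2×0 + 0×-1 = 0
C[1][0] = 2×3 + 1×1 = 7
C[1][1] = 2×0 + 1×-1 = -1
Result: [[6, 0], [7, -1]]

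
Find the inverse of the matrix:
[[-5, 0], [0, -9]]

For [[a,b],[c,d]], inverse = (1/det)·[[d,-b],[-c,a]]
det = (-5)(-9) - (0)(0) = 45 - 0 = 45
Inverse = (1/45)·[[-9, 0], [0, -5]]
= [[-1/5, 0], [0, -1/9]]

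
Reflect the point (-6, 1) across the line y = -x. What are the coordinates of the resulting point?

Reflection across line y = -x: (-6, 1) → (-1, 6)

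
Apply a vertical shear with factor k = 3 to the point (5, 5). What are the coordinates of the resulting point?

Shear matrix for vertical shear with factor k = 3:
[[1, 0], [3, 1]]
Result: (5, 5) → (5, 20)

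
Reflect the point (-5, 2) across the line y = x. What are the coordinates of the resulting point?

Reflection across line y = x: (-5, 2) → (2, -5)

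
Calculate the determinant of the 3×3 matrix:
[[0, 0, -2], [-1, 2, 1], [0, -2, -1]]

Expansion along first row:
det = 0·det([[2,1],[-2,-1]]) - 0·det([[-1,1],[0,-1]]) + -2·det([[-1,2],[0,-2]])
    = 0·(2·-1 - 1·-2) - 0·(-1·-1 - 1·0) + -2·(-1·-2 - 2·0)
    = 0·0 - 0·1 + -2·2
    = 0 + 0 + -4 = -4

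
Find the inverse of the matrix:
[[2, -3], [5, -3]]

For [[a,b],[c,d]], inverse = (1/det)·[[d,-b],[-c,a]]
det = (2)(-3) - (-3)(5) = -6 - -15 = 9
Inverse = (1/9)·[[-3, 3], [-5, 2]]
= [[-1/3, 1/3], [-5/9, 2/9]]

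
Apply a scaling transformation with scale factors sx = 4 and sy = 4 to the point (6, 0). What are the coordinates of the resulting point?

Scaling matrix:
[[4, 0], [0, 4]]
Result: (6 × 4, 0 × 4) = (24, 0)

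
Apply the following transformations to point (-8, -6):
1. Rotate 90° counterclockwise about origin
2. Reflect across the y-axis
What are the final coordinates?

Step 1: Rotate 90° → (6, -8)
Step 2: Reflect across y-axis → (-6, -8)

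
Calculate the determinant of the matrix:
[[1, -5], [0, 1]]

For a 2×2 matrix [[a, b], [c, d]], det = ad - bc
det = (1)(1) - (-5)(0) = 1 - 0 = 1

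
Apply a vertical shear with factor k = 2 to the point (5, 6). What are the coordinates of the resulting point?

Shear matrix for vertical shear with factor k = 2:
[[1, 0], [2, 1]]
Result: (5, 6) → (5, 16)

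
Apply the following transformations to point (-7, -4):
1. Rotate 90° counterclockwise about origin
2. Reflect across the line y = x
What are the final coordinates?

Step 1: Rotate 90° → (4, -7)
Step 2: Reflect across line y = x → (-7, 4)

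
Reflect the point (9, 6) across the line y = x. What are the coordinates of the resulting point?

Reflection across line y = x: (9, 6) → (6, 9)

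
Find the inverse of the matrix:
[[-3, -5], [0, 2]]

For [[a,b],[c,d]], inverse = (1/det)·[[d,-b],[-c,a]]
det = (-3)(2) - (-5)(0) = -6 - 0 = -6
Inverse = (1/-6)·[[2, 5], [0, -3]]
= [[-1/3, -5/6], [0, 1/2]]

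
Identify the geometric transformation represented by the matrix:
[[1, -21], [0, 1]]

This matrix represents: horizontal shear with factor -21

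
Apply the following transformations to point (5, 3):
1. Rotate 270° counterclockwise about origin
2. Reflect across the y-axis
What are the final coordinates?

Step 1: Rotate 270° → (3, -5)
Step 2: Reflect across y-axis → (-3, -5)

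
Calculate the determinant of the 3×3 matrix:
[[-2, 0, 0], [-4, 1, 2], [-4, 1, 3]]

Expansion along first row:
det = -2·det([[1,2],[1,3]]) - 0·det([[-4,2],[-4,3]]) + 0·det([[-4,1],[-4,1]])
    = -2·(1·3 - 2·1) - 0·(-4·3 - 2·-4) + 0·(-4·1 - 1·-4)
    = -2·1 - 0·-4 + 0·0
    = -2 + 0 + 0 = -2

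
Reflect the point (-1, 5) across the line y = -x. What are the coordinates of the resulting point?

Reflection across line y = -x: (-1, 5) → (-5, 1)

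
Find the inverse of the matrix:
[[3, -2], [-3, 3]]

For [[a,b],[c,d]], inverse = (1/det)·[[d,-b],[-c,a]]
det = (3)(3) - (-2)(-3) = 9 - 6 = 3
Inverse = (1/3)·[[3, 2], [3, 3]]
= [[1, 2/3], [1, 1]]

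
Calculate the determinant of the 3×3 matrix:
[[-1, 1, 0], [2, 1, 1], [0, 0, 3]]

Expansion along first row:
det = -1·det([[1,1],[0,3]]) - 1·det([[2,1],[0,3]]) + 0·det([[2,1],[0,0]])
    = -1·(1·3 - 1·0) - 1·(2·3 - 1·0) + 0·(2·0 - 1·0)
    = -1·3 - 1·6 + 0·0
    = -3 + -6 + 0 = -9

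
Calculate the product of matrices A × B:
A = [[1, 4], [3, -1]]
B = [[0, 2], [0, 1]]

Matrix multiplication:
C[0][0] = 1×0 + 4×0 = 0
C[0][1] = 1×2 + 4×1 = 6
C[1][0] = 3×0 + -1×0 = 0
C[1][1] = 3×2 + -1×1 = 5
Result: [[0, 6], [0, 5]]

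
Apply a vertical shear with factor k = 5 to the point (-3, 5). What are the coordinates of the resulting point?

Shear matrix for vertical shear with factor k = 5:
[[1, 0], [5, 1]]
Result: (-3, 5) → (-3, -10)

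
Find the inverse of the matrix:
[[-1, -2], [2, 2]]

For [[a,b],[c,d]], inverse = (1/det)·[[d,-b],[-c,a]]
det = (-1)(2) - (-2)(2) = -2 - -4 = 2
Inverse = (1/2)·[[2, 2], [-2, -1]]
= [[1, 1], [-1, -1/2]]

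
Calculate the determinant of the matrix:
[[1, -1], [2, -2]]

For a 2×2 matrix [[a, b], [c, d]], det = ad - bc
det = (1)(-2) - (-1)(2) = -2 - -2 = 0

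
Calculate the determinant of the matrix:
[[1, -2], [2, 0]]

For a 2×2 matrix [[a, b], [c, d]], det = ad - bc
det = (1)(0) - (-2)(2) = 0 - -4 = 4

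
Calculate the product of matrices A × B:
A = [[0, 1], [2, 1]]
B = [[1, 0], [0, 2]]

Matrix multiplication:
C[0][0] = 0×1 + 1×0 = 0
C[0][1] = 0×0 + 1×2 = 2
C[1][0] = 2×1 + 1×0 = 2
C[1][1] = 2×0 + 1×2 = 2
Result: [[0, 2], [2, 2]]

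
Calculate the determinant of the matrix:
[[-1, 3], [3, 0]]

For a 2×2 matrix [[a, b], [c, d]], det = ad - bc
det = (-1)(0) - (3)(3) = 0 - 9 = -9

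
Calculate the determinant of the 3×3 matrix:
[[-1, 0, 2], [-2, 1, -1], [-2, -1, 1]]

Expansion along first row:
det = -1·det([[1,-1],[-1,1]]) - 0·det([[-2,-1],[-2,1]]) + 2·det([[-2,1],[-2,-1]])
    = -1·(1·1 - -1·-1) - 0·(-2·1 - -1·-2) + 2·(-2·-1 - 1·-2)
    = -1·0 - 0·-4 + 2·4
    = 0 + 0 + 8 = 8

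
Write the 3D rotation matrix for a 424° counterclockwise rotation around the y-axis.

Rotation matrix for counterclockwise 424° around y-axis:
cos(424°) = 0.4384, sin(424°) = 0.8988
Result: [[0.4384, 0, 0.8988], [0, 1, 0], [-0.8988, 0, 0.4384]]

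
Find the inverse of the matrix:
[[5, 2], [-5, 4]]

For [[a,b],[c,d]], inverse = (1/det)·[[d,-b],[-c,a]]
det = (5)(4) - (2)(-5) = 20 - -10 = 30
Inverse = (1/30)·[[4, -2], [5, 5]]
= [[2/15, -1/15], [1/6, 1/6]]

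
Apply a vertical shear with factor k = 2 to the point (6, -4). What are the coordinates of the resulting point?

Shear matrix for vertical shear with factor k = 2:
[[1, 0], [2, 1]]
Result: (6, -4) → (6, 8)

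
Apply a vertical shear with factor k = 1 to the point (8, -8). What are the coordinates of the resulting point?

Shear matrix for vertical shear with factor k = 1:
[[1, 0], [1, 1]]
Result: (8, -8) → (8, 0)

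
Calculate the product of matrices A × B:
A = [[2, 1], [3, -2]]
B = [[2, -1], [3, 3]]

Matrix multiplication:
C[0][0] = 2×2 + 1×3 = 7
C[0][1] = 2×-1 + 1×3 = 1
C[1][0] = 3×2 + -2×3 = 0
C[1][1] = 3×-1 + -2×3 = -9
Result: [[7, 1], [0, -9]]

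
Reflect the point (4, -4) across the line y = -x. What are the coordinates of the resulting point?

Reflection across line y = -x: (4, -4) → (4, -4)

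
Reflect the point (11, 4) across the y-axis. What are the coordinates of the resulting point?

Reflection across y-axis: (11, 4) → (-11, 4)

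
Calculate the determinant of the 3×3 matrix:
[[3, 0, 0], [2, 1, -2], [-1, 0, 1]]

Expansion along first row:
det = 3·det([[1,-2],[0,1]]) - 0·det([[2,-2],[-1,1]]) + 0·det([[2,1],[-1,0]])
    = 3·(1·1 - -2·0) - 0·(2·1 - -2·-1) + 0·(2·0 - 1·-1)
    = 3·1 - 0·0 + 0·1
    = 3 + 0 + 0 = 3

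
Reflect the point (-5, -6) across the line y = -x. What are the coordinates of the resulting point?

Reflection across line y = -x: (-5, -6) → (6, 5)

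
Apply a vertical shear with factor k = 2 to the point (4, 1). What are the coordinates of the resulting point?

Shear matrix for vertical shear with factor k = 2:
[[1, 0], [2, 1]]
Result: (4, 1) → (4, 9)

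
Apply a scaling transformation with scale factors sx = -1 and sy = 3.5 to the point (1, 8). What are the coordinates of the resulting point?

Scaling matrix:
[[-1, 0], [0, 3.50]]
Result: (1 × -1, 8 × 3.5) = (-1, 28)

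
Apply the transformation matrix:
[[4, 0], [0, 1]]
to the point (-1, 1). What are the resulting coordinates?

Matrix multiplication:
[[4, 0], [0, 1]] × [-1, 1]ᵀ
= [(4)(-1) + (0)(1), (0)(-1) + (1)(1)]ᵀ
= [-4, 1]ᵀ
Result: (-4, 1)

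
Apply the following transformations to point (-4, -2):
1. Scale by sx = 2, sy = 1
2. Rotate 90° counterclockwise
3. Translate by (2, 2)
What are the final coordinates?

Step 1: Scale → (-8, -2)
Step 2: Rotate 90° → (2, -8)
Step 3: Translate → (4, -6)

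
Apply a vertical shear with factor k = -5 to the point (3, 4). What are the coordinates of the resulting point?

Shear matrix for vertical shear with factor k = -5:
[[1, 0], [-5, 1]]
Result: (3, 4) → (3, -11)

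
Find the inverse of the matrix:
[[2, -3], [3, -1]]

For [[a,b],[c,d]], inverse = (1/det)·[[d,-b],[-c,a]]
det = (2)(-1) - (-3)(3) = -2 - -9 = 7
Inverse = (1/7)·[[-1, 3], [-3, 2]]
= [[-1/7, 3/7], [-3/7, 2/7]]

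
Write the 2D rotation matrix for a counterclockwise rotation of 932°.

Rotation matrix formula: [[cos θ, -sin θ], [sin θ, cos θ]]
For θ = 932°:
cos(932°) = -0.8480
sin(932°) = -0.5299
Result: [[-0.8480, 0.5299], [-0.5299, -0.8480]]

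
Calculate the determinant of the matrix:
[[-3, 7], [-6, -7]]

For a 2×2 matrix [[a, b], [c, d]], det = ad - bc
det = (-3)(-7) - (7)(-6) = 21 - -42 = 63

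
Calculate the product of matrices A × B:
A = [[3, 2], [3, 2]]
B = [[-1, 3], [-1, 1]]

Matrix multiplication:
C[0][0] = 3×-1 + 2×-1 = -5
C[0][1] = 3×3 + 2×1 = 11
C[1][0] = 3×-1 + 2×-1 = -5
C[1][1] = 3×3 + 2×1 = 11
Result: [[-5, 11], [-5, 11]]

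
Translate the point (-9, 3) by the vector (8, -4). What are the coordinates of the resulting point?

Translation by (8, -4) (homogeneous matrix [[1, 0, 8], [0, 1, -4], [0, 0, 1]]):
x' = -9 + 8 = -1
y' = 3 + -4 = -1
Result: (-1, -1)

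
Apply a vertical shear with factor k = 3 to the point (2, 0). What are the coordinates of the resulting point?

Shear matrix for vertical shear with factor k = 3:
[[1, 0], [3, 1]]
Result: (2, 0) → (2, 6)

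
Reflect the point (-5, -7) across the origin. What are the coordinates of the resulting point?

Reflection across origin: (-5, -7) → (5, 7)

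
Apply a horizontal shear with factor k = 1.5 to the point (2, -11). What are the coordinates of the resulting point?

Shear matrix for horizontal shear with factor k = 1.5:
[[1, 1.50], [0, 1]]
Result: (2, -11) → (-14.5, -11)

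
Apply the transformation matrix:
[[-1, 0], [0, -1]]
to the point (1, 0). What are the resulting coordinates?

Matrix multiplication:
[[-1, 0], [0, -1]] × [1, 0]ᵀ
= [(-1)(1) + (0)(0), (0)(1) + (-1)(0)]ᵀ
= [-1, 0]ᵀ
Result: (-1, 0)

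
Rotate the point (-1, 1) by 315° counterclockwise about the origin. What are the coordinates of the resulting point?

Rotation matrix for 315°: [[cos 315°, -sin 315°], [sin 315°, cos 315°]] ≈ [[0.707107, 0.707107], [-0.707107, 0.707107]]
[[0.707107, 0.707107], [-0.707107, 0.707107]] × [-1, 1]ᵀ ≈ [0, 1.4142]ᵀ
Result: (0, 1.4142)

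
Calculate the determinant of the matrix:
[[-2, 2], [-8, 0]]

For a 2×2 matrix [[a, b], [c, d]], det = ad - bc
det = (-2)(0) - (2)(-8) = 0 - -16 = 16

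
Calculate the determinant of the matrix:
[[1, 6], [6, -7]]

For a 2×2 matrix [[a, b], [c, d]], det = ad - bc
det = (1)(-7) - (6)(6) = -7 - 36 = -43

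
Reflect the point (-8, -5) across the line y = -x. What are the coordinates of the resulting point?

Reflection across line y = -x: (-8, -5) → (5, 8)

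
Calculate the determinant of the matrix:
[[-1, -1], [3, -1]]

For a 2×2 matrix [[a, b], [c, d]], det = ad - bc
det = (-1)(-1) - (-1)(3) = 1 - -3 = 4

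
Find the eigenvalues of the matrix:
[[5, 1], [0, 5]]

Characteristic equation: det(A - λI) = 0
λ² - (trace)λ + (det) = 0
trace = 5 + 5 = 10, det = (5)(5) - (1)(0) = 25
λ² - (10)λ + (25) = 0
λ = (10 ± √((10)² - 4·(25))) / 2 = (10 ± √0) / 2
Solving: λ = 5, 5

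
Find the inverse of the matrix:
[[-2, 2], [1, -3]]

For [[a,b],[c,d]], inverse = (1/det)·[[d,-b],[-c,a]]
det = (-2)(-3) - (2)(1) = 6 - 2 = 4
Inverse = (1/4)·[[-3, -2], [-1, -2]]
= [[-3/4, -1/2], [-1/4, -1/2]]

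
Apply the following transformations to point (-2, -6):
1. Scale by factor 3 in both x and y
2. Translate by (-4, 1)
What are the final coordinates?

Step 1: Scale (-2, -6) by 3 → (-6, -18)
Step 2: Translate by (-4, 1) → (-10, -17)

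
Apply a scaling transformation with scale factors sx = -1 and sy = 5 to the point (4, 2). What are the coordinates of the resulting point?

Scaling matrix:
[[-1, 0], [0, 5]]
Result: (4 × -1, 2 × 5) = (-4, 10)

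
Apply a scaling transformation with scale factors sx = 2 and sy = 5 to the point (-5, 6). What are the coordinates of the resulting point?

Scaling matrix:
[[2, 0], [0, 5]]
Result: (-5 × 2, 6 × 5) = (-10, 30)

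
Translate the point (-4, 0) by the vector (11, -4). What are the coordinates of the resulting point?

Translation by (11, -4) (homogeneous matrix [[1, 0, 11], [0, 1, -4], [0, 0, 1]]):
x' = -4 + 11 = 7
y' = 0 + -4 = -4
Result: (7, -4)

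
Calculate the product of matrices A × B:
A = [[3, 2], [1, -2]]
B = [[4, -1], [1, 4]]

Matrix multiplication:
C[0][0] = 3×4 + 2×1 = 14
C[0][1] = 3×-1 + 2×4 = 5
C[1][0] = 1×4 + -2×1 = 2
C[1][1] = 1×-1 + -2×4 = -9
Result: [[14, 5], [2, -9]]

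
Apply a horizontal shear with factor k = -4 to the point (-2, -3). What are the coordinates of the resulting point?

Shear matrix for horizontal shear with factor k = -4:
[[1, -4], [0, 1]]
Result: (-2, -3) → (10, -3)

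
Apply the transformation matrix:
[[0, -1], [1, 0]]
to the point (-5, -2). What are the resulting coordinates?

Matrix multiplication:
[[0, -1], [1, 0]] × [-5, -2]ᵀ
= [(0)(-5) + (-1)(-2), (1)(-5) + (0)(-2)]ᵀ
= [2, -5]ᵀ
Result: (2, -5)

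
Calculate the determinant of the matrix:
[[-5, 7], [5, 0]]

For a 2×2 matrix [[a, b], [c, d]], det = ad - bc
det = (-5)(0) - (7)(5) = 0 - 35 = -35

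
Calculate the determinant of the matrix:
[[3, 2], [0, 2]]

For a 2×2 matrix [[a, b], [c, d]], det = ad - bc
det = (3)(2) - (2)(0) = 6 - 0 = 6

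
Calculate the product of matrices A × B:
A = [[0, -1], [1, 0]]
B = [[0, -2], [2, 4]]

Matrix multiplication:
C[0][0] = 0×0 + -1×2 = -2
C[0][1] = 0×-2 + -1×4 = -4
C[1][0] = 1×0 + 0×2 = 0
C[1][1] = 1×-2 + 0×4 = -2
Result: [[-2, -4], [0, -2]]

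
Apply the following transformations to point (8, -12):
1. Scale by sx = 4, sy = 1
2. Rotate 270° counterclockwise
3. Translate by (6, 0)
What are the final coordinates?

Step 1: Scale → (32, -12)
Step 2: Rotate 270° → (-12, -32)
Step 3: Translate → (-6, -32)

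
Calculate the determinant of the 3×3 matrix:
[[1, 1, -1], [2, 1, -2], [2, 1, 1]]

Expansion along first row:
det = 1·det([[1,-2],[1,1]]) - 1·det([[2,-2],[2,1]]) + -1·det([[2,1],[2,1]])
    = 1·(1·1 - -2·1) - 1·(2·1 - -2·2) + -1·(2·1 - 1·2)
    = 1·3 - 1·6 + -1·0
    = 3 + -6 + 0 = -3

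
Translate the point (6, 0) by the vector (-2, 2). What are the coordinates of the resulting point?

Translation by (-2, 2) (homogeneous matrix [[1, 0, -2], [0, 1, 2], [0, 0, 1]]):
x' = 6 + -2 = 4
y' = 0 + 2 = 2
Result: (4, 2)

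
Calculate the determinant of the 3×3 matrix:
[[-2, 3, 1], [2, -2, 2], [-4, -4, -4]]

Expansion along first row:
det = -2·det([[-2,2],[-4,-4]]) - 3·det([[2,2],[-4,-4]]) + 1·det([[2,-2],[-4,-4]])
    = -2·(-2·-4 - 2·-4) - 3·(2·-4 - 2·-4) + 1·(2·-4 - -2·-4)
    = -2·16 - 3·0 + 1·-16
    = -32 + 0 + -16 = -48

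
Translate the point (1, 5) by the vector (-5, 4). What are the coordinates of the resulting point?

Translation by (-5, 4) (homogeneous matrix [[1, 0, -5], [0, 1, 4], [0, 0, 1]]):
x' = 1 + -5 = -4
y' = 5 + 4 = 9
Result: (-4, 9)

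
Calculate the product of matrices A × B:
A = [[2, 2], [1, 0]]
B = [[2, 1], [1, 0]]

Matrix multiplication:
C[0][0] = 2×2 + 2×1 = 6
C[0][1] = 2×1 + 2×0 = 2
C[1][0] = 1×2 + 0×1 = 2
C[1][1] = 1×1 + 0×0 = 1
Result: [[6, 2], [2, 1]]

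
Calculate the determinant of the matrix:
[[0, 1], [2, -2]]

For a 2×2 matrix [[a, b], [c, d]], det = ad - bc
det = (0)(-2) - (1)(2) = 0 - 2 = -2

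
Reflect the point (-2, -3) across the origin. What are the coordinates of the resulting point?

Reflection across origin: (-2, -3) → (2, 3)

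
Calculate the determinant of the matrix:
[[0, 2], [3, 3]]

For a 2×2 matrix [[a, b], [c, d]], det = ad - bc
det = (0)(3) - (2)(3) = 0 - 6 = -6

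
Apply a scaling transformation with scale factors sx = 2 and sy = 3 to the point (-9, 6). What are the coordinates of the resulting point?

Scaling matrix:
[[2, 0], [0, 3]]
Result: (-9 × 2, 6 × 3) = (-18, 18)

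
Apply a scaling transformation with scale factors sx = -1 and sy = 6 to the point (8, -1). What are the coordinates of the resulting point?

Scaling matrix:
[[-1, 0], [0, 6]]
Result: (8 × -1, -1 × 6) = (-8, -6)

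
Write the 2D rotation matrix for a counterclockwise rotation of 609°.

Rotation matrix formula: [[cos θ, -sin θ], [sin θ, cos θ]]
For θ = 609°:
cos(609°) = -0.3584
sin(609°) = -0.9336
Result: [[-0.3584, 0.9336], [-0.9336, -0.3584]]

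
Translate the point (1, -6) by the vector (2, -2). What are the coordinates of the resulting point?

Translation by (2, -2) (homogeneous matrix [[1, 0, 2], [0, 1, -2], [0, 0, 1]]):
x' = 1 + 2 = 3
y' = -6 + -2 = -8
Result: (3, -8)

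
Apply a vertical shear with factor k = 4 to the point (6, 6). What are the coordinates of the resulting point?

Shear matrix for vertical shear with factor k = 4:
[[1, 0], [4, 1]]
Result: (6, 6) → (6, 30)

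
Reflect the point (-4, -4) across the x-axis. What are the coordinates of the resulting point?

Reflection across x-axis: (-4, -4) → (-4, 4)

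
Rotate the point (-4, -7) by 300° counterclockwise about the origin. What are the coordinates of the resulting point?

Rotation matrix for 300°: [[cos 300°, -sin 300°], [sin 300°, cos 300°]] ≈ [[0.500000, 0.866025], [-0.866025, 0.500000]]
[[0.500000, 0.866025], [-0.866025, 0.500000]] × [-4, -7]ᵀ ≈ [-8.0622, -0.0359]ᵀ
Result: (-8.0622, -0.0359)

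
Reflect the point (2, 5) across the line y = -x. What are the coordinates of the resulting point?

Reflection across line y = -x: (2, 5) → (-5, -2)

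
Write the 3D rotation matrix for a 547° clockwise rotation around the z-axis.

Rotation matrix for clockwise 547° around z-axis:
A clockwise rotation by 547° is a counterclockwise rotation by -547°.
cos(-547°) = -0.9925, sin(-547°) = 0.1219
Result: [[-0.9925, -0.1219, 0], [0.1219, -0.9925, 0], [0, 0, 1]]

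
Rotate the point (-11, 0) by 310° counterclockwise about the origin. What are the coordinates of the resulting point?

Rotation matrix for 310°: [[cos 310°, -sin 310°], [sin 310°, cos 310°]] ≈ [[0.642788, 0.766044], [-0.766044, 0.642788]]
[[0.642788, 0.766044], [-0.766044, 0.642788]] × [-11, 0]ᵀ ≈ [-7.0707, 8.4265]ᵀ
Result: (-7.0707, 8.4265)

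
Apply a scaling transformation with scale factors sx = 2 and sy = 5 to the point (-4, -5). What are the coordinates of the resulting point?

Scaling matrix:
[[2, 0], [0, 5]]
Result: (-4 × 2, -5 × 5) = (-8, -25)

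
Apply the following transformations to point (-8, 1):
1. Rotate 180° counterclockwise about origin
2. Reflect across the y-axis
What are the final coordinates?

Step 1: Rotate 180° → (8, -1)
Step 2: Reflect across y-axis → (-8, -1)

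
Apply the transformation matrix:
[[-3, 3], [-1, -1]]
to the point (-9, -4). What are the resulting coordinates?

Matrix multiplication:
[[-3, 3], [-1, -1]] × [-9, -4]ᵀ
= [(-3)(-9) + (3)(-4), (-1)(-9) + (-1)(-4)]ᵀ
= [15, 13]ᵀ
Result: (15, 13)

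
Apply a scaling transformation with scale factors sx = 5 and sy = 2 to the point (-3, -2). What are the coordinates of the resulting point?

Scaling matrix:
[[5, 0], [0, 2]]
Result: (-3 × 5, -2 × 2) = (-15, -4)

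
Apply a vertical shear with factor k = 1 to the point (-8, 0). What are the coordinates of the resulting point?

Shear matrix for vertical shear with factor k = 1:
[[1, 0], [1, 1]]
Result: (-8, 0) → (-8, -8)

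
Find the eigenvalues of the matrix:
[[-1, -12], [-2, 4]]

Characteristic equation: det(A - λI) = 0
λ² - (trace)λ + (det) = 0
trace = -1 + 4 = 3, det = (-1)(4) - (-12)(-2) = -28
λ² - (3)λ + (-28) = 0
λ = (3 ± √((3)² - 4·(-28))) / 2 = (3 ± √121) / 2
Solving: λ = -4, 7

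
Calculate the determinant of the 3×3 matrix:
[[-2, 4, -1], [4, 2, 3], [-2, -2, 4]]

Expansion along first row:
det = -2·det([[2,3],[-2,4]]) - 4·det([[4,3],[-2,4]]) + -1·det([[4,2],[-2,-2]])
    = -2·(2·4 - 3·-2) - 4·(4·4 - 3·-2) + -1·(4·-2 - 2·-2)
    = -2·14 - 4·22 + -1·-4
    = -28 + -88 + 4 = -112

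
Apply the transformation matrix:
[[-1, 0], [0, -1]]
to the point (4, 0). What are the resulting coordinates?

Matrix multiplication:
[[-1, 0], [0, -1]] × [4, 0]ᵀ
= [(-1)(4) + (0)(0), (0)(4) + (-1)(0)]ᵀ
= [-4, 0]ᵀ
Result: (-4, 0)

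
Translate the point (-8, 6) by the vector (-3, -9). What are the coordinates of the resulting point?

Translation by (-3, -9) (homogeneous matrix [[1, 0, -3], [0, 1, -9], [0, 0, 1]]):
x' = -8 + -3 = -11
y' = 6 + -9 = -3
Result: (-11, -3)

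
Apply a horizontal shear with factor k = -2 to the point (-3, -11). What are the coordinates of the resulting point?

Shear matrix for horizontal shear with factor k = -2:
[[1, -2], [0, 1]]
Result: (-3, -11) → (19, -11)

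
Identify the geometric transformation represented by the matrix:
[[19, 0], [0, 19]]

This matrix represents: uniform scaling by factor 19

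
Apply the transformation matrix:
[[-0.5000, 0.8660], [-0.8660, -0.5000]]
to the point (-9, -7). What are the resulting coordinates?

Matrix multiplication:
[[-0.5000, 0.8660], [-0.8660, -0.5000]] × [-9, -7]ᵀ
= [(-0.5000)(-9) + (0.8660)(-7), (-0.8660)(-9) + (-0.5000)(-7)]ᵀ
= [-1.5620, 11.2940]ᵀ
Result: (-1.5620, 11.2940)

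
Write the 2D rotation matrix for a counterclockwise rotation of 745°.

Rotation matrix formula: [[cos θ, -sin θ], [sin θ, cos θ]]
For θ = 745°:
cos(745°) = 0.9063
sin(745°) = 0.4226
Result: [[0.9063, -0.4226], [0.4226, 0.9063]]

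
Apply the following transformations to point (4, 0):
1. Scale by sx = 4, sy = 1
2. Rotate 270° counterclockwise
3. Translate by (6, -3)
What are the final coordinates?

Step 1: Scale → (16, 0)
Step 2: Rotate 270° → (0, -16)
Step 3: Translate → (6, -19)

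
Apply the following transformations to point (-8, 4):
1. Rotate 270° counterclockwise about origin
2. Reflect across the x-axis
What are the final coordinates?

Step 1: Rotate 270° → (4, 8)
Step 2: Reflect across x-axis → (4, -8)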